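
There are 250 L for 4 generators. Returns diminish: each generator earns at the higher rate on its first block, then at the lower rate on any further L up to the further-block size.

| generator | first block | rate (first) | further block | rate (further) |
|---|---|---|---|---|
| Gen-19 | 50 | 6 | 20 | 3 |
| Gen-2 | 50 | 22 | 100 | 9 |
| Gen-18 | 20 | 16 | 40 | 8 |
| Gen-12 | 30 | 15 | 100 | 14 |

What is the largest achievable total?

3720

Treat each block as its own option and order by rate: Gen-2/T1 22 > Gen-18/T1 16 > Gen-12/T1 15 > Gen-12/T2 14 > Gen-2/T2 9 > Gen-18/T2 8 > Gen-19/T1 6 > Gen-19/T2 3.
Gen-2 T1 at 22: fill all 50 — 200 left.
Gen-18/T1 (16): +20 — 180 left.
Gen-12/T1 (15): +30 — 150 left.
Fill Gen-12 T2 block (100 at 14) — 50 left.
50 remain; put them into Gen-2 T2 at 9.
Total = 22×50 + 16×20 + 15×30 + 14×100 + 9×50 = 3720.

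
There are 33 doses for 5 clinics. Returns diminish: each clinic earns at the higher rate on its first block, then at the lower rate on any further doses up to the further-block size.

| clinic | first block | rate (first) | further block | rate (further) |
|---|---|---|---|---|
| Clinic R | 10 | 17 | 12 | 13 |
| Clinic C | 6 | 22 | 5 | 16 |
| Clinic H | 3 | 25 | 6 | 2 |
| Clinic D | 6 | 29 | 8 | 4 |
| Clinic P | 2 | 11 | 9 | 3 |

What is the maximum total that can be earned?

670

Treat each block as its own option and order by rate: Clinic D/first 29 > Clinic H/first 25 > Clinic C/first 22 > Clinic R/first 17 > Clinic C/second 16 > Clinic R/second 13 > Clinic P/first 11 > Clinic D/second 4 > Clinic P/second 3 > Clinic H/second 2.
Clinic D/first (29): +6 → 27 left.
Fill Clinic H first block (3 at 25) → 24 left.
Clinic C/first (22): +6 → 18 left.
Fill Clinic R first block (10 at 17) → 8 left.
Clinic C/second (16): +5 → 3 left.
Clinic R/second: +3 of 12 at 13; pool empty.
Total = 29×6 + 25×3 + 22×6 + 17×10 + 16×5 + 13×3 = 670.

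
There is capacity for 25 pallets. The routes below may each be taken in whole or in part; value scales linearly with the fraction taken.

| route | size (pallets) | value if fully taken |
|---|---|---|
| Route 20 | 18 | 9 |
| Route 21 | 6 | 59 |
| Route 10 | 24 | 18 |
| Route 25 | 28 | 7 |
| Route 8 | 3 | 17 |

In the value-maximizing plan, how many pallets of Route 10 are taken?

Rank by value-to-size ratio: Route 21 59/6≈9.83, Route 8 17/3≈5.67, Route 10 18/24≈0.75, Route 20 9/18≈0.5, Route 25 7/28≈0.25.
Take all of Route 21 (6 pallets, value 59) → 19 pallets left.
Route 8: take in full, 3 pallets for value 17 → 16 left.
16 pallets left: a 16/24 share of Route 10 gives 18×16/24 = 12.

16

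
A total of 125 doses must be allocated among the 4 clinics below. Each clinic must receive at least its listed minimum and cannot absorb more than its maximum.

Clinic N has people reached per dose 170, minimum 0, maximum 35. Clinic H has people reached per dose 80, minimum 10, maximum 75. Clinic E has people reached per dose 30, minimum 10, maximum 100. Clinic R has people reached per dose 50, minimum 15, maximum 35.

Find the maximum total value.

Meeting every minimum uses 0+10+10+15 = 35 doses, leaving 90.
Rank by people reached per dose: Clinic N 170 > Clinic H 80 > Clinic R 50 > Clinic E 30.
Give Clinic N 35 more to hit its cap of 35 ; 55 left.
Only 55 left; Clinic H takes them to reach 65.
Total = 170×35 + 80×65 + 30×10 + 50×15 = 12200.

12200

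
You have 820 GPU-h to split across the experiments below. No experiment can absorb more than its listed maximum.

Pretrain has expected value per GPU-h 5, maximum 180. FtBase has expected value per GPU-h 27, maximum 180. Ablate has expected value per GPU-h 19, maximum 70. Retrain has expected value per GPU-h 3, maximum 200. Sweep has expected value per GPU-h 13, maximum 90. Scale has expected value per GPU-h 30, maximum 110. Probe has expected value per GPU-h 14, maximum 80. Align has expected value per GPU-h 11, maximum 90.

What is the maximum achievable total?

Order the experiments by expected value per GPU-h: Scale 30 > FtBase 27 > Ablate 19 > Probe 14 > Sweep 13 > Align 11 > Pretrain 5 > Retrain 3.
Scale takes 110 to reach its cap of 110 — 710 left.
FtBase: +180 to 180 (cap) — 530 left.
Ablate: +70 to 70 (cap) — 460 left.
Probe takes 80 to reach its cap of 80 — 380 left.
Sweep: +90 to 90 (cap) — 290 left.
Give Align 90 to hit its cap of 90 — 200 left.
Pretrain takes 180 to reach its cap of 180 — 20 left.
Only 20 left; Retrain takes them to reach 20.
Total = 5×180 + 27×180 + 19×70 + 3×20 + 13×90 + 30×110 + 14×80 + 11×90 = 13730.

13730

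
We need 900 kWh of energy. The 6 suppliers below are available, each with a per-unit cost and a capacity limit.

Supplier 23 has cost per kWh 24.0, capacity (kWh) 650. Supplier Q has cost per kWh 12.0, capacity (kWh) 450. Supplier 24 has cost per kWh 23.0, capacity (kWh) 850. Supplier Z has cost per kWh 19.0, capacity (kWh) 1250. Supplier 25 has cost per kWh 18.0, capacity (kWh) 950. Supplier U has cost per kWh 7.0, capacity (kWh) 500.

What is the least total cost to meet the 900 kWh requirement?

8300

Cheapest first:
Take 500 from Supplier U at 7.0 — need 400 more.
Supplier Q (12.0): take the remaining 400 — done.
Supplier 25, Supplier Z, Supplier 24, Supplier 23: unused.
Cost = 500×7.0 + 400×12.0 = 8300.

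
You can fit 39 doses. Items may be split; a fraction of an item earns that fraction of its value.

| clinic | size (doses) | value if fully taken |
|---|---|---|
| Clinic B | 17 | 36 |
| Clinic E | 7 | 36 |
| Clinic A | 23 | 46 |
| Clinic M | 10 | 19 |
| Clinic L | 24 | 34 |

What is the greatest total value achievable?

Rank by value-to-size ratio: Clinic E 36/7≈5.14, Clinic B 36/17≈2.12, Clinic A 46/23≈2, Clinic M 19/10≈1.9, Clinic L 34/24≈1.42.
All 7 doses of Clinic E fit (value 36) → 32 remain.
Take all of Clinic B (17 doses, value 36) → 15 doses left.
15 doses left: a 15/23 share of Clinic A gives 46×15/23 = 30.
Total value = 102.

102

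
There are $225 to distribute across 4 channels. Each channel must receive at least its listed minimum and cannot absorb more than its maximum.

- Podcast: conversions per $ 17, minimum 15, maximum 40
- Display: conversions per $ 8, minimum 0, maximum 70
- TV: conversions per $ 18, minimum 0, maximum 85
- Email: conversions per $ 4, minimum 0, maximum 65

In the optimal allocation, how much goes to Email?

30

Meeting every minimum uses 15+0+0+0 = 15 $, leaving 210.
Order the channels by conversions per $: TV 18 > Podcast 17 > Display 8 > Email 4.
TV: +85 to 85 (cap) ; 125 left.
Give Podcast 25 more to hit its cap of 40 ; 100 left.
Give Display 70 more to hit its cap of 70 ; 30 left.
Email has room for 65 more but only 30 remain, so it gets 30.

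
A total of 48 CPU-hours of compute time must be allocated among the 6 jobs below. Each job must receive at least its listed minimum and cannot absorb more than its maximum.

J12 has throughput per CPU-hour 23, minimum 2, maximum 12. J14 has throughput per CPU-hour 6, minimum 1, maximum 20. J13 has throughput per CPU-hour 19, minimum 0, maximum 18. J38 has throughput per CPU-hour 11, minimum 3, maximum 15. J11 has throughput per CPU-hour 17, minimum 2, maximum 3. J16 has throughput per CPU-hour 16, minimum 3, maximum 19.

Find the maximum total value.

884

Meeting every minimum uses 2+1+0+3+2+3 = 11 CPU-hours, leaving 37.
Highest throughput per CPU-hour first: J12 23 > J13 19 > J11 17 > J16 16 > J38 11 > J14 6.
J12 takes 10 more to reach its cap of 12 → 27 left.
Give J13 18 more to hit its cap of 18 → 9 left.
J11 takes 1 more to reach its cap of 3 → 8 left.
Only 8 left; J16 takes them to reach 11.
Total = 23×12 + 6×1 + 19×18 + 11×3 + 17×3 + 16×11 = 884.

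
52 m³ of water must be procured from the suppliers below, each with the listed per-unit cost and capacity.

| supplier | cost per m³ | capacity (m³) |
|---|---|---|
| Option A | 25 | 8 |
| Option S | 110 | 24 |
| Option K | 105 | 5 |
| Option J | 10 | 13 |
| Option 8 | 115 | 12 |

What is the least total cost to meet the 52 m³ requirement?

3725

Cheapest first:
Option J at 10: take all 13 m³ — 39 still needed.
Option A (25): use full 8 — 31 m³ to go.
Option K at 105: take all 5 m³ — 26 still needed.
Take 24 from Option S at 110 — need 2 more.
Option 8 at 115: take 2 of its 12 — requirement met.
Cost = 13×10 + 8×25 + 5×105 + 24×110 + 2×115 = 3725.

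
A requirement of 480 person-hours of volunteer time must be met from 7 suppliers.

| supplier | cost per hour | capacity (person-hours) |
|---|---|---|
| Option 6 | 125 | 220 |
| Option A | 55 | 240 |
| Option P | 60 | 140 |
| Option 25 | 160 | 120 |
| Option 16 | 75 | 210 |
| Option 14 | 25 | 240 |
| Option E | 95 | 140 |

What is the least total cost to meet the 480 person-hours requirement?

19200

Use suppliers in increasing cost order.
Option 14 at 25: take all 240 person-hours — 240 still needed.
Option A at 55: take all 240 person-hours — 0 still needed.
Option P, Option 16, Option E, Option 6, Option 25: unused.
Cost = 240×25 + 240×55 = 19200.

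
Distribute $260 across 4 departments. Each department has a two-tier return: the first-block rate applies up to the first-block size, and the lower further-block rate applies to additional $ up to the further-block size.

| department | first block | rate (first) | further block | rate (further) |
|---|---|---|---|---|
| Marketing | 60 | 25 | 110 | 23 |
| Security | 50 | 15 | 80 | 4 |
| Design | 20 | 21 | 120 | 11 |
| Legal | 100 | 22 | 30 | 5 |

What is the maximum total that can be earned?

Rank every tier by rate: Marketing/first 25 > Marketing/second 23 > Legal/first 22 > Design/first 21 > Security/first 15 > Design/second 11 > Legal/second 5 > Security/second 4.
Marketing/first (25): +60 ; 200 left.
Fill Marketing second block (110 at 23) ; 90 left.
Legal/first: +90 of 100 at 22; pool empty.
Total = 25×60 + 23×110 + 22×90 = 6010.

6010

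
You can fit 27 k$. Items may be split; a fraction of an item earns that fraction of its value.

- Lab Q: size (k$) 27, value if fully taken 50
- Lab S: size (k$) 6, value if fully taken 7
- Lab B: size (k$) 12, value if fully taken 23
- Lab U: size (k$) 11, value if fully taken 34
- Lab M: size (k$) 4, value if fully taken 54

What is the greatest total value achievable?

111

Sort by value density: Lab M 54/4≈13.5, Lab U 34/11≈3.09, Lab B 23/12≈1.92, Lab Q 50/27≈1.85, Lab S 7/6≈1.17.
All 4 k$ of Lab M fit (value 54) — 23 remain.
Take all of Lab U (11 k$, value 34) — 12 k$ left.
Take all of Lab B (12 k$, value 23) — 0 k$ left.
Total value = 111.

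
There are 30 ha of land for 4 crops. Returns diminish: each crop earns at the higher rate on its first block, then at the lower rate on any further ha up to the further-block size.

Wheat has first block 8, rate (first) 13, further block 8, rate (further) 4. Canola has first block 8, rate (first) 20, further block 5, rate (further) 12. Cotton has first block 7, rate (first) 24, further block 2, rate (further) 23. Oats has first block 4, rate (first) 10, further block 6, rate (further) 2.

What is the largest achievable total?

Rank every tier by rate: Cotton/T1 24 > Cotton/T2 23 > Canola/T1 20 > Wheat/T1 13 > Canola/T2 12 > Oats/T1 10 > Wheat/T2 4 > Oats/T2 2.
Cotton/T1 (24): +7 → 23 left.
Cotton T2 at 23: fill all 2 → 21 left.
Canola/T1 (20): +8 → 13 left.
Fill Wheat T1 block (8 at 13) → 5 left.
Canola T2 at 12: fill all 5 → 0 left.
Total = 24×7 + 23×2 + 20×8 + 13×8 + 12×5 = 538.

538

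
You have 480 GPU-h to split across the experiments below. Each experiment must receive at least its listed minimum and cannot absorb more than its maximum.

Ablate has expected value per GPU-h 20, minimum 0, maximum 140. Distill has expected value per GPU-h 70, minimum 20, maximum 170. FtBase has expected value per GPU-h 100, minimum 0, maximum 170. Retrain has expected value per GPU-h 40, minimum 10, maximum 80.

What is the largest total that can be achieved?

Meeting every minimum uses 0+20+0+10 = 30 GPU-h, leaving 450.
Highest expected value per GPU-h first: FtBase 100 > Distill 70 > Retrain 40 > Ablate 20.
Give FtBase 170 more to hit its cap of 170 ; 280 left.
Distill takes 150 more to reach its cap of 170 ; 130 left.
Retrain takes 70 more to reach its cap of 80 ; 60 left.
Ablate has room for 140 more but only 60 remain, so it gets 60.
Total = 20×60 + 70×170 + 100×170 + 40×80 = 33300.

33300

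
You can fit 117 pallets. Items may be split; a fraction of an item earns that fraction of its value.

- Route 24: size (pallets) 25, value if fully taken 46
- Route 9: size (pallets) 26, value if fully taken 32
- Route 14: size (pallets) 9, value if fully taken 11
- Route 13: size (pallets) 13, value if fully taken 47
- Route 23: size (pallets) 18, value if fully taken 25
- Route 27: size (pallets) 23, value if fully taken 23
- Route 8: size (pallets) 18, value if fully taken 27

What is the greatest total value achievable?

Best value per unit of size first: Route 13 47/13≈3.62, Route 24 46/25≈1.84, Route 8 27/18≈1.5, Route 23 25/18≈1.39, Route 9 32/26≈1.23, Route 14 11/9≈1.22, Route 27 23/23≈1.
Take all of Route 13 (13 pallets, value 47) ; 104 pallets left.
Take all of Route 24 (25 pallets, value 46) ; 79 pallets left.
All 18 pallets of Route 8 fit (value 27) ; 61 remain.
All 18 pallets of Route 23 fit (value 25) ; 43 remain.
Take all of Route 9 (26 pallets, value 32) ; 17 pallets left.
Take all of Route 14 (9 pallets, value 11) ; 8 pallets left.
Only 8 pallets remain; take 8/23 of Route 27 for value 23×8/23 = 8.
Total value = 196.

196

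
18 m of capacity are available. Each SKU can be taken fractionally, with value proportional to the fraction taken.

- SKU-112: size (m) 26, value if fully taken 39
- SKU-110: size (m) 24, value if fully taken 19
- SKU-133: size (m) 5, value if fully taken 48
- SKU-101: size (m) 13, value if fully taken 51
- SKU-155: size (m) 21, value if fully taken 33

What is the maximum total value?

Best value per unit of size first: SKU-133 48/5≈9.6, SKU-101 51/13≈3.92, SKU-155 33/21≈1.57, SKU-112 39/26≈1.5, SKU-110 19/24≈0.792.
SKU-133: take in full, 5 m for value 48 — 13 left.
Take all of SKU-101 (13 m, value 51) — 0 m left.
Total value = 99.

99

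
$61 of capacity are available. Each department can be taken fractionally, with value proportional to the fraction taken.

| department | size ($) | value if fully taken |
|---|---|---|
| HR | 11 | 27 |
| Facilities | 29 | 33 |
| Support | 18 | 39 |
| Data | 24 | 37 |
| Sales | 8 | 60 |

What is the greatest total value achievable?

Best value per unit of size first: Sales 60/8≈7.5, HR 27/11≈2.45, Support 39/18≈2.17, Data 37/24≈1.54, Facilities 33/29≈1.14.
Take all of Sales (8 $, value 60) ; 53 $ left.
All 11 $ of HR fit (value 27) ; 42 remain.
Take all of Support (18 $, value 39) ; 24 $ left.
All 24 $ of Data fit (value 37) ; 0 remain.
Total value = 163.

163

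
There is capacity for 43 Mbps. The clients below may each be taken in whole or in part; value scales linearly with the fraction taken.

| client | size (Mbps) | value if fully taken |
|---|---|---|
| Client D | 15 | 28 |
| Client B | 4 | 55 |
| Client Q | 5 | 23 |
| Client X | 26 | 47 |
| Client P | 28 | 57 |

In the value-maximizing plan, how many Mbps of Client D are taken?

6

Sort by value density: Client B 55/4≈13.8, Client Q 23/5≈4.6, Client P 57/28≈2.04, Client D 28/15≈1.87, Client X 47/26≈1.81.
All 4 Mbps of Client B fit (value 55) ; 39 remain.
Take all of Client Q (5 Mbps, value 23) ; 34 Mbps left.
Take all of Client P (28 Mbps, value 57) ; 6 Mbps left.
Only 6 Mbps remain; take 6/15 of Client D for value 28×6/15 = 11.2.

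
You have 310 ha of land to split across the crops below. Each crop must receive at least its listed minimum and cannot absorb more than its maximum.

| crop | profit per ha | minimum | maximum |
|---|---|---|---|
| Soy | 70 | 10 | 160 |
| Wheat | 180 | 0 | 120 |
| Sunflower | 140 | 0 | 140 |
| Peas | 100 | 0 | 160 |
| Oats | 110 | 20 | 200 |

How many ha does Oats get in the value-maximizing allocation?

40

Meeting every minimum uses 10+0+0+0+20 = 30 ha, leaving 280.
Rank by profit per ha: Wheat 180 > Sunflower 140 > Oats 110 > Peas 100 > Soy 70.
Wheat takes 120 more to reach its cap of 120 — 160 left.
Sunflower takes 140 more to reach its cap of 140 — 20 left.
Oats: +20 (room for 180) → 40. Pool exhausted.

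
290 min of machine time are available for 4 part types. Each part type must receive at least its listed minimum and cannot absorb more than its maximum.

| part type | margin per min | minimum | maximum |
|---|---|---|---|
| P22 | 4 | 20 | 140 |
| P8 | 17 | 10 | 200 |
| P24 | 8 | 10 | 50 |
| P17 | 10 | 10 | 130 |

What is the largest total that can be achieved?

Meeting every minimum uses 20+10+10+10 = 50 min, leaving 240.
Highest margin per min first: P8 17 > P17 10 > P24 8 > P22 4.
Give P8 190 more to hit its cap of 200 ; 50 left.
Only 50 left; P17 takes them to reach 60.
Total = 4×20 + 17×200 + 8×10 + 10×60 = 4160.

4160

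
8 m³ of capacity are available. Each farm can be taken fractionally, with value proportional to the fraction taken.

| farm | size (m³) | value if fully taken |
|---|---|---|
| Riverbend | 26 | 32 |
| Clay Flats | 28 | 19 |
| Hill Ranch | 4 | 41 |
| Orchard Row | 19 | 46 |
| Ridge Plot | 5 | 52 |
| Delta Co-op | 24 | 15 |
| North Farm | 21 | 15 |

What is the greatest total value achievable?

Sort by value density: Ridge Plot 52/5≈10.4, Hill Ranch 41/4≈10.2, Orchard Row 46/19≈2.42, Riverbend 32/26≈1.23, North Farm 15/21≈0.714, Clay Flats 19/28≈0.679, Delta Co-op 15/24≈0.625.
Take all of Ridge Plot (5 m³, value 52) → 3 m³ left.
3 m³ left: a 3/4 share of Hill Ranch gives 41×3/4 = 30.75.
Total value = 82.75.

82.75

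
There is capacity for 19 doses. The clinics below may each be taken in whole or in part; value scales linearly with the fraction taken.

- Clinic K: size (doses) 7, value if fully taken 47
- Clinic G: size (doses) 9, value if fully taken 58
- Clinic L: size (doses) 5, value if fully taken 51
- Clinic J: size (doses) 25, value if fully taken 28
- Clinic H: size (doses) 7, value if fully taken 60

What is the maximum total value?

158

Sort by value density: Clinic L 51/5≈10.2, Clinic H 60/7≈8.57, Clinic K 47/7≈6.71, Clinic G 58/9≈6.44, Clinic J 28/25≈1.12.
All 5 doses of Clinic L fit (value 51) → 14 remain.
All 7 doses of Clinic H fit (value 60) → 7 remain.
Take all of Clinic K (7 doses, value 47) → 0 doses left.
Total value = 158.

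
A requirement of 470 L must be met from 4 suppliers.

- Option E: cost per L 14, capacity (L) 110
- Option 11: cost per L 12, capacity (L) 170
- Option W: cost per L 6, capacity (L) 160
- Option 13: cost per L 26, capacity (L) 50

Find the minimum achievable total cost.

Fill from the cheapest supplier first.
Option W (6): use full 160 → 310 L to go.
Option 11 at 12: take all 170 L → 140 still needed.
Option E at 14: take all 110 L → 30 still needed.
Option 13 at 26: take 30 of its 50 → requirement met.
Cost = 160×6 + 170×12 + 110×14 + 30×26 = 5320.

5320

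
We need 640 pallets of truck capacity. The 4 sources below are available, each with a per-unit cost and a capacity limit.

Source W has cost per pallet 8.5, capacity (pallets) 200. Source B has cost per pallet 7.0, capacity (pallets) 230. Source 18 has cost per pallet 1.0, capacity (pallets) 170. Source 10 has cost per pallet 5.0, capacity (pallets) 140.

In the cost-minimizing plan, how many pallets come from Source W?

100

Cheapest first:
Take 170 from Source 18 at 1.0 ; need 470 more.
Take 140 from Source 10 at 5.0 ; need 330 more.
Source B (7.0): use full 230 ; 100 pallets to go.
Source W (8.5): take the remaining 100 ; done.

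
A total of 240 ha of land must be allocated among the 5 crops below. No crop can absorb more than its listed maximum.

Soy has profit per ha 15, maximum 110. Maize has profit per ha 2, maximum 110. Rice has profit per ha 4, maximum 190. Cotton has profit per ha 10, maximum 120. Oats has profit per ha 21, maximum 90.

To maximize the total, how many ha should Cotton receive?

40

Rank by profit per ha: Oats 21 > Soy 15 > Cotton 10 > Rice 4 > Maize 2.
Oats takes 90 to reach its cap of 90 — 150 left.
Soy takes 110 to reach its cap of 110 — 40 left.
Only 40 left; Cotton takes them to reach 40.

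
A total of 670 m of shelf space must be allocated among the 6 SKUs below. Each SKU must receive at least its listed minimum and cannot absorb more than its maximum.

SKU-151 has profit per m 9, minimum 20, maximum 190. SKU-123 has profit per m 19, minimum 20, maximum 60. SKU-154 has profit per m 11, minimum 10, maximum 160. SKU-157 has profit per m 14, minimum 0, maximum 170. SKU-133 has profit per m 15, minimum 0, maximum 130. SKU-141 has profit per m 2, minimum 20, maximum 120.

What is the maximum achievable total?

Meeting every minimum uses 20+20+10+0+0+20 = 70 m, leaving 600.
Highest profit per m first: SKU-123 19 > SKU-133 15 > SKU-157 14 > SKU-154 11 > SKU-151 9 > SKU-141 2.
Give SKU-123 40 more to hit its cap of 60 — 560 left.
SKU-133 takes 130 more to reach its cap of 130 — 430 left.
Give SKU-157 170 more to hit its cap of 170 — 260 left.
Give SKU-154 150 more to hit its cap of 160 — 110 left.
Only 110 left; SKU-151 takes them to reach 130.
Total = 9×130 + 19×60 + 11×160 + 14×170 + 15×130 + 2×20 = 8440.

8440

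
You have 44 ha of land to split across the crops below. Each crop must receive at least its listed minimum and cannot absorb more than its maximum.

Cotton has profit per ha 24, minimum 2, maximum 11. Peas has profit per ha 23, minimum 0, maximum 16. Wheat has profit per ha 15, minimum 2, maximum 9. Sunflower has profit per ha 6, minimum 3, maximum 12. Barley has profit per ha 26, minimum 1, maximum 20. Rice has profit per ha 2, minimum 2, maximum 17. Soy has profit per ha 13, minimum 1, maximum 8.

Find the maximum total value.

Meeting every minimum uses 2+0+2+3+1+2+1 = 11 ha, leaving 33.
Highest profit per ha first: Barley 26 > Cotton 24 > Peas 23 > Wheat 15 > Soy 13 > Sunflower 6 > Rice 2.
Barley: +19 to 20 (cap) — 14 left.
Cotton: +9 to 11 (cap) — 5 left.
Peas has room for 16 more but only 5 remain, so it gets 5.
Total = 24×11 + 23×5 + 15×2 + 6×3 + 26×20 + 2×2 + 13×1 = 964.

964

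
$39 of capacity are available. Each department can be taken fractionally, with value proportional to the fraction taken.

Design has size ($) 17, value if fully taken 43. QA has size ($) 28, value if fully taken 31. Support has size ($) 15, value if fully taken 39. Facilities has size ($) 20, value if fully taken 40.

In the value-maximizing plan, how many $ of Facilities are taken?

Rank by value-to-size ratio: Support 39/15≈2.6, Design 43/17≈2.53, Facilities 40/20≈2, QA 31/28≈1.11.
All 15 $ of Support fit (value 39) — 24 remain.
Take all of Design (17 $, value 43) — 7 $ left.
Only 7 $ remain; take 7/20 of Facilities for value 40×7/20 = 14.

7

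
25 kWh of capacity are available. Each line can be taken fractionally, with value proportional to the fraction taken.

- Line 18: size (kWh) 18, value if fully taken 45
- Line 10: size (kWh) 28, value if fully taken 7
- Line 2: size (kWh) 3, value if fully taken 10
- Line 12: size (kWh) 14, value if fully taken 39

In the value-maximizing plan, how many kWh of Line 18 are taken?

8

Sort by value density: Line 2 10/3≈3.33, Line 12 39/14≈2.79, Line 18 45/18≈2.5, Line 10 7/28≈0.25.
All 3 kWh of Line 2 fit (value 10) — 22 remain.
Line 12: take in full, 14 kWh for value 39 — 8 left.
8 kWh left: a 8/18 share of Line 18 gives 45×8/18 = 20.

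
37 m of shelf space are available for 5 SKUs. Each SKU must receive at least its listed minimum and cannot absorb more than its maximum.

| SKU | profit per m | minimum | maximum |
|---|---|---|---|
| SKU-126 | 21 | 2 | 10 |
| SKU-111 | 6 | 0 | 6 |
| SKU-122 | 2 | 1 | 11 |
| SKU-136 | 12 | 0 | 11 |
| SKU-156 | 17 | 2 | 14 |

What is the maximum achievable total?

588

Meeting every minimum uses 2+0+1+0+2 = 5 m, leaving 32.
Rank by profit per m: SKU-126 21 > SKU-156 17 > SKU-136 12 > SKU-111 6 > SKU-122 2.
SKU-126 takes 8 more to reach its cap of 10 → 24 left.
SKU-156 takes 12 more to reach its cap of 14 → 12 left.
Give SKU-136 11 more to hit its cap of 11 → 1 left.
SKU-111 has room for 6 more but only 1 remain, so it gets 1.
Total = 21×10 + 6×1 + 2×1 + 12×11 + 17×14 = 588.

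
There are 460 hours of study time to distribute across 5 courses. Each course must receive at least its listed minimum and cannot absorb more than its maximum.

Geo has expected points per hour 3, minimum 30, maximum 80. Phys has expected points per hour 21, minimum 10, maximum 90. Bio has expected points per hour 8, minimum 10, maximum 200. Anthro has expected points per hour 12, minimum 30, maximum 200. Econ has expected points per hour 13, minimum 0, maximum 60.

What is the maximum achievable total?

Meeting every minimum uses 30+10+10+30+0 = 80 hours, leaving 380.
Order the courses by expected points per hour: Phys 21 > Econ 13 > Anthro 12 > Bio 8 > Geo 3.
Phys takes 80 more to reach its cap of 90 → 300 left.
Econ takes 60 more to reach its cap of 60 → 240 left.
Anthro: +170 to 200 (cap) → 70 left.
Bio has room for 190 more but only 70 remain, so it gets 80.
Total = 3×30 + 21×90 + 8×80 + 12×200 + 13×60 = 5800.

5800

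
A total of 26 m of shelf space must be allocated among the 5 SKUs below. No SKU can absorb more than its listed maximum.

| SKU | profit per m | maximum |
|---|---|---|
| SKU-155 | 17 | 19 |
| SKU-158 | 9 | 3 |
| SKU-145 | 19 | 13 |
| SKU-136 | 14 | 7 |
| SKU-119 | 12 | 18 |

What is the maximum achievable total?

Highest profit per m first: SKU-145 19 > SKU-155 17 > SKU-136 14 > SKU-119 12 > SKU-158 9.
SKU-145: +13 to 13 (cap) — 13 left.
SKU-155 has room for 19 but only 13 remain, so it gets 13.
Total = 17×13 + 19×13 = 468.

468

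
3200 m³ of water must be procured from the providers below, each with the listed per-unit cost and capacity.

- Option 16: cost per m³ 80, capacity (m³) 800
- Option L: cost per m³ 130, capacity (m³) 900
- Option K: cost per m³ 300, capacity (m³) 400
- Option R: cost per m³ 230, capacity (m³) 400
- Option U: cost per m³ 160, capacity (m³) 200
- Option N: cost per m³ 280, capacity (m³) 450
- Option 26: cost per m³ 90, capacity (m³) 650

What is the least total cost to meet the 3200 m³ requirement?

Fill from the cheapest provider first.
Option 16 (80): use full 800 ; 2400 m³ to go.
Option 26 (90): use full 650 ; 1750 m³ to go.
Option L (130): use full 900 ; 850 m³ to go.
Option U (160): use full 200 ; 650 m³ to go.
Option R (230): use full 400 ; 250 m³ to go.
Option N (280): take the remaining 250 ; done.
Option K: unused.
Cost = 800×80 + 650×90 + 900×130 + 200×160 + 400×230 + 250×280 = 433500.

433500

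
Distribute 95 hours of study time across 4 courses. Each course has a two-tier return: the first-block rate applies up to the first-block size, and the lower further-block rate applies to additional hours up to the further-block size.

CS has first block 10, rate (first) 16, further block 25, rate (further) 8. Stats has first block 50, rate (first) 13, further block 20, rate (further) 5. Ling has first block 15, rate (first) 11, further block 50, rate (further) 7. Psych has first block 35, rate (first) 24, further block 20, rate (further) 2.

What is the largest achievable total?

Treat each block as its own option and order by rate: Psych/tier1 24 > CS/tier1 16 > Stats/tier1 13 > Ling/tier1 11 > CS/tier2 8 > Ling/tier2 7 > Stats/tier2 5 > Psych/tier2 2.
Fill Psych tier1 block (35 at 24) ; 60 left.
CS tier1 at 16: fill all 10 ; 50 left.
Stats/tier1 (13): +50 ; 0 left.
Total = 24×35 + 16×10 + 13×50 = 1650.

1650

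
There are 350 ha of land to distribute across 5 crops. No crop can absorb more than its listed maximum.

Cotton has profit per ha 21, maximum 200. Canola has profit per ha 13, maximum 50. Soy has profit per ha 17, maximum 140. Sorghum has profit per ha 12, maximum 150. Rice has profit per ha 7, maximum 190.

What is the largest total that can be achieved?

Order the crops by profit per ha: Cotton 21 > Soy 17 > Canola 13 > Sorghum 12 > Rice 7.
Cotton takes 200 to reach its cap of 200 ; 150 left.
Give Soy 140 to hit its cap of 140 ; 10 left.
Canola has room for 50 but only 10 remain, so it gets 10.
Total = 21×200 + 13×10 + 17×140 = 6710.

6710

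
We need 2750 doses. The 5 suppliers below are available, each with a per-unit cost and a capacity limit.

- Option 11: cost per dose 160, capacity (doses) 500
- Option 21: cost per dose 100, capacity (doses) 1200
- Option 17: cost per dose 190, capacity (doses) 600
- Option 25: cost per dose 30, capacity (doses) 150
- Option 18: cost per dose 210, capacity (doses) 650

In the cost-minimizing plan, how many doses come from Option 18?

Use suppliers in increasing cost order.
Take 150 from Option 25 at 30 — need 2600 more.
Option 21 at 100: take all 1200 doses — 1400 still needed.
Take 500 from Option 11 at 160 — need 900 more.
Take 600 from Option 17 at 190 — need 300 more.
Take 300 from Option 18 at 210 to finish.

300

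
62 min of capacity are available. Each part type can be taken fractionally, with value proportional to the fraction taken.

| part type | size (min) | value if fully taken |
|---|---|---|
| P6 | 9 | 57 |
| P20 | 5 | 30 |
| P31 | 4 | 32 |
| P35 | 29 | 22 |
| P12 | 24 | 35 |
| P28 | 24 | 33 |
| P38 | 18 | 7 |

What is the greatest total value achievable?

Rank by value-to-size ratio: P31 32/4≈8, P6 57/9≈6.33, P20 30/5≈6, P12 35/24≈1.46, P28 33/24≈1.38, P35 22/29≈0.759, P38 7/18≈0.389.
P31: take in full, 4 min for value 32 — 58 left.
All 9 min of P6 fit (value 57) — 49 remain.
P20: take in full, 5 min for value 30 — 44 left.
Take all of P12 (24 min, value 35) — 20 min left.
Fill the last 20 min with part of P28: 20/24 of it earns 27.5.
Total value = 181.5.

181.5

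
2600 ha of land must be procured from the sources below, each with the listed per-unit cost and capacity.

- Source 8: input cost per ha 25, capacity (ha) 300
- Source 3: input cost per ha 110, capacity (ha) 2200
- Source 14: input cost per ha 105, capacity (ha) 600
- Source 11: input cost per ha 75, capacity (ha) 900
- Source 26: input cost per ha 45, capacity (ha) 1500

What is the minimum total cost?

Cheapest first:
Source 8 (25): use full 300 ; 2300 ha to go.
Take 1500 from Source 26 at 45 ; need 800 more.
Take 800 from Source 11 at 75 to finish.
Source 14, Source 3: unused.
Cost = 300×25 + 1500×45 + 800×75 = 135000.

135000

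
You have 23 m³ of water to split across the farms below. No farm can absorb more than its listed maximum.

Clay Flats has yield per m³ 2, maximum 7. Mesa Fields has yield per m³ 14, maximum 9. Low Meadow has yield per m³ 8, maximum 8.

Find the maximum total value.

202

Order the farms by yield per m³: Mesa Fields 14 > Low Meadow 8 > Clay Flats 2.
Give Mesa Fields 9 to hit its cap of 9 — 14 left.
Low Meadow takes 8 to reach its cap of 8 — 6 left.
Clay Flats has room for 7 but only 6 remain, so it gets 6.
Total = 2×6 + 14×9 + 8×8 = 202.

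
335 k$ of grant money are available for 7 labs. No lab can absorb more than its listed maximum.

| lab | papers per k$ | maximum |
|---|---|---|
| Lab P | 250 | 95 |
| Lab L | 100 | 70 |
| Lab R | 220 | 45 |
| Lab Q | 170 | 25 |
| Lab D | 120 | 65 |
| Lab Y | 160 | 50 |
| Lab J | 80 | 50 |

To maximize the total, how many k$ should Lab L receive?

Rank by papers per k$: Lab P 250 > Lab R 220 > Lab Q 170 > Lab Y 160 > Lab D 120 > Lab L 100 > Lab J 80.
Lab P takes 95 to reach its cap of 95 → 240 left.
Lab R takes 45 to reach its cap of 45 → 195 left.
Lab Q takes 25 to reach its cap of 25 → 170 left.
Lab Y takes 50 to reach its cap of 50 → 120 left.
Give Lab D 65 to hit its cap of 65 → 55 left.
Lab L has room for 70 but only 55 remain, so it gets 55.

55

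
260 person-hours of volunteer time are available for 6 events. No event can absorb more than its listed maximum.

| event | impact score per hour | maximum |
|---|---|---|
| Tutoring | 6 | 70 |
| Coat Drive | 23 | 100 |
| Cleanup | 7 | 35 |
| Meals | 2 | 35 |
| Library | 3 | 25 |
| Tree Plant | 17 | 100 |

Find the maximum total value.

4395

Highest impact score per hour first: Coat Drive 23 > Tree Plant 17 > Cleanup 7 > Tutoring 6 > Library 3 > Meals 2.
Coat Drive takes 100 to reach its cap of 100 ; 160 left.
Give Tree Plant 100 to hit its cap of 100 ; 60 left.
Cleanup: +35 to 35 (cap) ; 25 left.
Tutoring has room for 70 but only 25 remain, so it gets 25.
Total = 6×25 + 23×100 + 7×35 + 17×100 = 4395.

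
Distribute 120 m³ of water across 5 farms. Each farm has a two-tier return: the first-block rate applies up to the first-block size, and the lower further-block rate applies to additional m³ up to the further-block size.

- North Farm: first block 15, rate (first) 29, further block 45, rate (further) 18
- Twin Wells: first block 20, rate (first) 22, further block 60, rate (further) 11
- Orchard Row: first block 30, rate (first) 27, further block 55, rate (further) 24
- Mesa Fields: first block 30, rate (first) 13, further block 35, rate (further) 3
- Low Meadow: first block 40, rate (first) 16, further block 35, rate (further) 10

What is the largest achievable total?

Rank every tier by rate: North Farm/tier1 29 > Orchard Row/tier1 27 > Orchard Row/tier2 24 > Twin Wells/tier1 22 > North Farm/tier2 18 > Low Meadow/tier1 16 > Mesa Fields/tier1 13 > Twin Wells/tier2 11 > Low Meadow/tier2 10 > Mesa Fields/tier2 3.
Fill North Farm tier1 block (15 at 29) ; 105 left.
Fill Orchard Row tier1 block (30 at 27) ; 75 left.
Orchard Row tier2 at 24: fill all 55 ; 20 left.
Twin Wells/tier1 (22): +20 ; 0 left.
Total = 29×15 + 27×30 + 24×55 + 22×20 = 3005.

3005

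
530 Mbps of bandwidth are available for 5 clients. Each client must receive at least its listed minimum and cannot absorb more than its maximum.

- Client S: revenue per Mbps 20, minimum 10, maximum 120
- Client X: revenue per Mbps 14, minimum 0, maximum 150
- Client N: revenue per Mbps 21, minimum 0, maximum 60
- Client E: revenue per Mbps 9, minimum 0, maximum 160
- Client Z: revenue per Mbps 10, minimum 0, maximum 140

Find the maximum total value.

7700

Meeting every minimum uses 10+0+0+0+0 = 10 Mbps, leaving 520.
Order the clients by revenue per Mbps: Client N 21 > Client S 20 > Client X 14 > Client Z 10 > Client E 9.
Client N takes 60 more to reach its cap of 60 → 460 left.
Give Client S 110 more to hit its cap of 120 → 350 left.
Give Client X 150 more to hit its cap of 150 → 200 left.
Give Client Z 140 more to hit its cap of 140 → 60 left.
Only 60 left; Client E takes them to reach 60.
Total = 20×120 + 14×150 + 21×60 + 9×60 + 10×140 = 7700.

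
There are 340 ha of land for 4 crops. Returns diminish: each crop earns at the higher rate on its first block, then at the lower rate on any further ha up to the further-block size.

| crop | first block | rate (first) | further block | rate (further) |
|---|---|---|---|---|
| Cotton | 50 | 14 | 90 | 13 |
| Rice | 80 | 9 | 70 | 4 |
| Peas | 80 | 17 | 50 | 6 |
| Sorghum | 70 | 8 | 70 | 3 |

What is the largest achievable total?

Rank every tier by rate: Peas/first 17 > Cotton/first 14 > Cotton/second 13 > Rice/first 9 > Sorghum/first 8 > Peas/second 6 > Rice/second 4 > Sorghum/second 3.
Peas first at 17: fill all 80 ; 260 left.
Cotton first at 14: fill all 50 ; 210 left.
Cotton/second (13): +90 ; 120 left.
Rice/first (9): +80 ; 40 left.
Sorghum/first: +40 of 70 at 8; pool empty.
Total = 17×80 + 14×50 + 13×90 + 9×80 + 8×40 = 4270.

4270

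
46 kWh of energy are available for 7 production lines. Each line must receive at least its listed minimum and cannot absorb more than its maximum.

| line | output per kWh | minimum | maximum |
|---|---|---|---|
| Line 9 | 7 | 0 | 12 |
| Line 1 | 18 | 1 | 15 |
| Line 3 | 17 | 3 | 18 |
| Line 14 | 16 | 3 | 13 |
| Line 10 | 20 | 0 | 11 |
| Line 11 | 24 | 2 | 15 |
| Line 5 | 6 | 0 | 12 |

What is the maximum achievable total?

Meeting every minimum uses 0+1+3+3+0+2+0 = 9 kWh, leaving 37.
Rank by output per kWh: Line 11 24 > Line 10 20 > Line 1 18 > Line 3 17 > Line 14 16 > Line 9 7 > Line 5 6.
Line 11 takes 13 more to reach its cap of 15 ; 24 left.
Line 10 takes 11 more to reach its cap of 11 ; 13 left.
Line 1: +13 (room for 14) → 14. Pool exhausted.
Total = 18×14 + 17×3 + 16×3 + 20×11 + 24×15 = 931.

931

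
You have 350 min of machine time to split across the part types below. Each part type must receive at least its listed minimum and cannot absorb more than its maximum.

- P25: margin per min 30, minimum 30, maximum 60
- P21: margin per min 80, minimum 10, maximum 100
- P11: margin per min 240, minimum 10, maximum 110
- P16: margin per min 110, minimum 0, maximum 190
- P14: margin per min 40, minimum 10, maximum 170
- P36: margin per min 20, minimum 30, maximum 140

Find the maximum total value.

Meeting every minimum uses 30+10+10+0+10+30 = 90 min, leaving 260.
Order the part types by margin per min: P11 240 > P16 110 > P21 80 > P14 40 > P25 30 > P36 20.
P11 takes 100 more to reach its cap of 110 — 160 left.
Only 160 left; P16 takes them to reach 160.
Total = 30×30 + 80×10 + 240×110 + 110×160 + 40×10 + 20×30 = 46700.

46700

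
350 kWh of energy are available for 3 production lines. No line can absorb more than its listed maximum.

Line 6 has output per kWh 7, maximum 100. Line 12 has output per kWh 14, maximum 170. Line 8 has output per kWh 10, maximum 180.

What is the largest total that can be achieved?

4180

Rank by output per kWh: Line 12 14 > Line 8 10 > Line 6 7.
Line 12 takes 170 to reach its cap of 170 → 180 left.
Line 8: +180 to 180 (cap) → 0 left.
Total = 14×170 + 10×180 = 4180.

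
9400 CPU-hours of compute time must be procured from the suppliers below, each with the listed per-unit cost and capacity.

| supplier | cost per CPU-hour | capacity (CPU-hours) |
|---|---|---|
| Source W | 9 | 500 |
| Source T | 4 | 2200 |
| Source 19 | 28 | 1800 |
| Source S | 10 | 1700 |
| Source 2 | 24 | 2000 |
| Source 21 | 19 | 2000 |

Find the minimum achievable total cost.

144300

Cheapest first:
Take 2200 from Source T at 4 — need 7200 more.
Source W at 9: take all 500 CPU-hours — 6700 still needed.
Take 1700 from Source S at 10 — need 5000 more.
Source 21 (19): use full 2000 — 3000 CPU-hours to go.
Take 2000 from Source 2 at 24 — need 1000 more.
Source 19 (28): take the remaining 1000 — done.
Cost = 2200×4 + 500×9 + 1700×10 + 2000×19 + 2000×24 + 1000×28 = 144300.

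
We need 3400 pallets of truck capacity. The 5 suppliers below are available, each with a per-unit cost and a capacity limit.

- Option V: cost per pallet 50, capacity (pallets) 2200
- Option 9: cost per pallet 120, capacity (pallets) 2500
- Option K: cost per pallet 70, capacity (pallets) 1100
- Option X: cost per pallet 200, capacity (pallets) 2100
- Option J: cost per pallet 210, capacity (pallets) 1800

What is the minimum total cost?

Use suppliers in increasing cost order.
Option V (50): use full 2200 — 1200 pallets to go.
Take 1100 from Option K at 70 — need 100 more.
Option 9 at 120: take 100 of its 2500 — requirement met.
Option X, Option J: unused.
Cost = 2200×50 + 1100×70 + 100×120 = 199000.

199000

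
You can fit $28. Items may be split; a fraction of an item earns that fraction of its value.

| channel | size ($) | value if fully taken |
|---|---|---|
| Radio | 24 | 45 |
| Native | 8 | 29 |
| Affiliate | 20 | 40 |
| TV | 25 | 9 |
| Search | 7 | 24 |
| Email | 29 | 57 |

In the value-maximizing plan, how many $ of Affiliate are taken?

Rank by value-to-size ratio: Native 29/8≈3.62, Search 24/7≈3.43, Affiliate 40/20≈2, Email 57/29≈1.97, Radio 45/24≈1.88, TV 9/25≈0.36.
All 8 $ of Native fit (value 29) ; 20 remain.
Take all of Search (7 $, value 24) ; 13 $ left.
13 $ left: a 13/20 share of Affiliate gives 40×13/20 = 26.

13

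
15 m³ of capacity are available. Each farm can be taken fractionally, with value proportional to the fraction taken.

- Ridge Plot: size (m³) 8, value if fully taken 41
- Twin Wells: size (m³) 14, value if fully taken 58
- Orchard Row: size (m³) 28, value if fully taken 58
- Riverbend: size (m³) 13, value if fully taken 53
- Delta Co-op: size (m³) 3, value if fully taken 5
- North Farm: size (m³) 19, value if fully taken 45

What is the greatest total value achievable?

70

Best value per unit of size first: Ridge Plot 41/8≈5.12, Twin Wells 58/14≈4.14, Riverbend 53/13≈4.08, North Farm 45/19≈2.37, Orchard Row 58/28≈2.07, Delta Co-op 5/3≈1.67.
Ridge Plot: take in full, 8 m³ for value 41 — 7 left.
Only 7 m³ remain; take 7/14 of Twin Wells for value 58×7/14 = 29.
Total value = 70.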